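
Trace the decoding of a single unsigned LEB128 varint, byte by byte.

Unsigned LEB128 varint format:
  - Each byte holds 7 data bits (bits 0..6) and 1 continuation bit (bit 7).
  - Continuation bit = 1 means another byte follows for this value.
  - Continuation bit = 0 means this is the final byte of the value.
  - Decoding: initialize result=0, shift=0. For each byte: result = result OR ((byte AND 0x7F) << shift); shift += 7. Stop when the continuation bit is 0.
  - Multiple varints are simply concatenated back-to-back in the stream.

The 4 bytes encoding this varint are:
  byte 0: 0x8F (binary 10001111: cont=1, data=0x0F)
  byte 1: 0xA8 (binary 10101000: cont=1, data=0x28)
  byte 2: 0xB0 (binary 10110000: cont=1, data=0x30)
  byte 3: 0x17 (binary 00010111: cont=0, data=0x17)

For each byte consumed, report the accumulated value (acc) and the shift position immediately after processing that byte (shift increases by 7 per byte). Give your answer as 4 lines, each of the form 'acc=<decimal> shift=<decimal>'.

byte 0=0x8F: payload=0x0F=15, contrib = 15<<0 = 15; acc -> 15, shift -> 7
byte 1=0xA8: payload=0x28=40, contrib = 40<<7 = 5120; acc -> 5135, shift -> 14
byte 2=0xB0: payload=0x30=48, contrib = 48<<14 = 786432; acc -> 791567, shift -> 21
byte 3=0x17: payload=0x17=23, contrib = 23<<21 = 48234496; acc -> 49026063, shift -> 28

Answer: acc=15 shift=7
acc=5135 shift=14
acc=791567 shift=21
acc=49026063 shift=28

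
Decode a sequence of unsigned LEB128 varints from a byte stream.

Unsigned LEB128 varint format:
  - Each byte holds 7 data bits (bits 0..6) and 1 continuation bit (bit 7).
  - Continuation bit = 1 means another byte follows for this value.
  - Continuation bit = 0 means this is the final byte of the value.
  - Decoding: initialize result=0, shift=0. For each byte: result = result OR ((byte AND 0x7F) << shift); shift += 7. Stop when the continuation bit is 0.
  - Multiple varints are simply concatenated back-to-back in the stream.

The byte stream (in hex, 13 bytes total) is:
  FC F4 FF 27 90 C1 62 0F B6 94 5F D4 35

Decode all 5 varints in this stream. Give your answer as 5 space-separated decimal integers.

  byte[0]=0xFC cont=1 payload=0x7C=124: acc |= 124<<0 -> acc=124 shift=7
  byte[1]=0xF4 cont=1 payload=0x74=116: acc |= 116<<7 -> acc=14972 shift=14
  byte[2]=0xFF cont=1 payload=0x7F=127: acc |= 127<<14 -> acc=2095740 shift=21
  byte[3]=0x27 cont=0 payload=0x27=39: acc |= 39<<21 -> acc=83884668 shift=28 [end]
Varint 1: bytes[0:4] = FC F4 FF 27 -> value 83884668 (4 byte(s))
  byte[4]=0x90 cont=1 payload=0x10=16: acc |= 16<<0 -> acc=16 shift=7
  byte[5]=0xC1 cont=1 payload=0x41=65: acc |= 65<<7 -> acc=8336 shift=14
  byte[6]=0x62 cont=0 payload=0x62=98: acc |= 98<<14 -> acc=1613968 shift=21 [end]
Varint 2: bytes[4:7] = 90 C1 62 -> value 1613968 (3 byte(s))
  byte[7]=0x0F cont=0 payload=0x0F=15: acc |= 15<<0 -> acc=15 shift=7 [end]
Varint 3: bytes[7:8] = 0F -> value 15 (1 byte(s))
  byte[8]=0xB6 cont=1 payload=0x36=54: acc |= 54<<0 -> acc=54 shift=7
  byte[9]=0x94 cont=1 payload=0x14=20: acc |= 20<<7 -> acc=2614 shift=14
  byte[10]=0x5F cont=0 payload=0x5F=95: acc |= 95<<14 -> acc=1559094 shift=21 [end]
Varint 4: bytes[8:11] = B6 94 5F -> value 1559094 (3 byte(s))
  byte[11]=0xD4 cont=1 payload=0x54=84: acc |= 84<<0 -> acc=84 shift=7
  byte[12]=0x35 cont=0 payload=0x35=53: acc |= 53<<7 -> acc=6868 shift=14 [end]
Varint 5: bytes[11:13] = D4 35 -> value 6868 (2 byte(s))

Answer: 83884668 1613968 15 1559094 6868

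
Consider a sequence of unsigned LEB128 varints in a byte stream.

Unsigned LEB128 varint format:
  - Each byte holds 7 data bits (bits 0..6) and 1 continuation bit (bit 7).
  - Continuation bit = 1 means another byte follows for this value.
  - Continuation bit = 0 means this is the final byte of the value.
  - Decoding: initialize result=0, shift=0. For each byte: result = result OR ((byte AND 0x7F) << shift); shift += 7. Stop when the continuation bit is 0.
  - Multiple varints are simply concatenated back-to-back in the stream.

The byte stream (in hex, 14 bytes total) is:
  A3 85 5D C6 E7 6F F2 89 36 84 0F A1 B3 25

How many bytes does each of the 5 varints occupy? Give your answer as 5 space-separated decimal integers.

  byte[0]=0xA3 cont=1 payload=0x23=35: acc |= 35<<0 -> acc=35 shift=7
  byte[1]=0x85 cont=1 payload=0x05=5: acc |= 5<<7 -> acc=675 shift=14
  byte[2]=0x5D cont=0 payload=0x5D=93: acc |= 93<<14 -> acc=1524387 shift=21 [end]
Varint 1: bytes[0:3] = A3 85 5D -> value 1524387 (3 byte(s))
  byte[3]=0xC6 cont=1 payload=0x46=70: acc |= 70<<0 -> acc=70 shift=7
  byte[4]=0xE7 cont=1 payload=0x67=103: acc |= 103<<7 -> acc=13254 shift=14
  byte[5]=0x6F cont=0 payload=0x6F=111: acc |= 111<<14 -> acc=1831878 shift=21 [end]
Varint 2: bytes[3:6] = C6 E7 6F -> value 1831878 (3 byte(s))
  byte[6]=0xF2 cont=1 payload=0x72=114: acc |= 114<<0 -> acc=114 shift=7
  byte[7]=0x89 cont=1 payload=0x09=9: acc |= 9<<7 -> acc=1266 shift=14
  byte[8]=0x36 cont=0 payload=0x36=54: acc |= 54<<14 -> acc=886002 shift=21 [end]
Varint 3: bytes[6:9] = F2 89 36 -> value 886002 (3 byte(s))
  byte[9]=0x84 cont=1 payload=0x04=4: acc |= 4<<0 -> acc=4 shift=7
  byte[10]=0x0F cont=0 payload=0x0F=15: acc |= 15<<7 -> acc=1924 shift=14 [end]
Varint 4: bytes[9:11] = 84 0F -> value 1924 (2 byte(s))
  byte[11]=0xA1 cont=1 payload=0x21=33: acc |= 33<<0 -> acc=33 shift=7
  byte[12]=0xB3 cont=1 payload=0x33=51: acc |= 51<<7 -> acc=6561 shift=14
  byte[13]=0x25 cont=0 payload=0x25=37: acc |= 37<<14 -> acc=612769 shift=21 [end]
Varint 5: bytes[11:14] = A1 B3 25 -> value 612769 (3 byte(s))

Answer: 3 3 3 2 3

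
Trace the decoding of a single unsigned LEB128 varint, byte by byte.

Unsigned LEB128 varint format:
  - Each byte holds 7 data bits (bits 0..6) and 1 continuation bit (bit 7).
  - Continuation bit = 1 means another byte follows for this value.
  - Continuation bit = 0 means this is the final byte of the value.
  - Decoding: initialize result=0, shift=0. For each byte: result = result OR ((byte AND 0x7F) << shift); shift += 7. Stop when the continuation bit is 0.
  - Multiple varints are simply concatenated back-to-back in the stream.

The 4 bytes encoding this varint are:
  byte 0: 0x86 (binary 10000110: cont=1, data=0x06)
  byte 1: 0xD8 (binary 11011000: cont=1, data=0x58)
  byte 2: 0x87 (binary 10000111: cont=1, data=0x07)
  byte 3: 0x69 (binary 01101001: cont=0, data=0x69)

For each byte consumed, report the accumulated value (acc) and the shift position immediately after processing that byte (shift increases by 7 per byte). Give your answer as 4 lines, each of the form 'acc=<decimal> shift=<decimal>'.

byte 0=0x86: payload=0x06=6, contrib = 6<<0 = 6; acc -> 6, shift -> 7
byte 1=0xD8: payload=0x58=88, contrib = 88<<7 = 11264; acc -> 11270, shift -> 14
byte 2=0x87: payload=0x07=7, contrib = 7<<14 = 114688; acc -> 125958, shift -> 21
byte 3=0x69: payload=0x69=105, contrib = 105<<21 = 220200960; acc -> 220326918, shift -> 28

Answer: acc=6 shift=7
acc=11270 shift=14
acc=125958 shift=21
acc=220326918 shift=28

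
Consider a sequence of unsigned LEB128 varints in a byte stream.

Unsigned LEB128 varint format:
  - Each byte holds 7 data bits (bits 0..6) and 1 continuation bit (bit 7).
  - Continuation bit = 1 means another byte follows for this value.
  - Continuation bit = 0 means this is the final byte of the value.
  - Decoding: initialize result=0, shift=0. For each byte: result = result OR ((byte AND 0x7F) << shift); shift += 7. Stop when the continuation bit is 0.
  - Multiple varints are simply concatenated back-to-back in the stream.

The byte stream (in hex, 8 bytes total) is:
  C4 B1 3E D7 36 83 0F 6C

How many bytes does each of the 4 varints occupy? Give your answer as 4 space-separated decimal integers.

Answer: 3 2 2 1

Derivation:
  byte[0]=0xC4 cont=1 payload=0x44=68: acc |= 68<<0 -> acc=68 shift=7
  byte[1]=0xB1 cont=1 payload=0x31=49: acc |= 49<<7 -> acc=6340 shift=14
  byte[2]=0x3E cont=0 payload=0x3E=62: acc |= 62<<14 -> acc=1022148 shift=21 [end]
Varint 1: bytes[0:3] = C4 B1 3E -> value 1022148 (3 byte(s))
  byte[3]=0xD7 cont=1 payload=0x57=87: acc |= 87<<0 -> acc=87 shift=7
  byte[4]=0x36 cont=0 payload=0x36=54: acc |= 54<<7 -> acc=6999 shift=14 [end]
Varint 2: bytes[3:5] = D7 36 -> value 6999 (2 byte(s))
  byte[5]=0x83 cont=1 payload=0x03=3: acc |= 3<<0 -> acc=3 shift=7
  byte[6]=0x0F cont=0 payload=0x0F=15: acc |= 15<<7 -> acc=1923 shift=14 [end]
Varint 3: bytes[5:7] = 83 0F -> value 1923 (2 byte(s))
  byte[7]=0x6C cont=0 payload=0x6C=108: acc |= 108<<0 -> acc=108 shift=7 [end]
Varint 4: bytes[7:8] = 6C -> value 108 (1 byte(s))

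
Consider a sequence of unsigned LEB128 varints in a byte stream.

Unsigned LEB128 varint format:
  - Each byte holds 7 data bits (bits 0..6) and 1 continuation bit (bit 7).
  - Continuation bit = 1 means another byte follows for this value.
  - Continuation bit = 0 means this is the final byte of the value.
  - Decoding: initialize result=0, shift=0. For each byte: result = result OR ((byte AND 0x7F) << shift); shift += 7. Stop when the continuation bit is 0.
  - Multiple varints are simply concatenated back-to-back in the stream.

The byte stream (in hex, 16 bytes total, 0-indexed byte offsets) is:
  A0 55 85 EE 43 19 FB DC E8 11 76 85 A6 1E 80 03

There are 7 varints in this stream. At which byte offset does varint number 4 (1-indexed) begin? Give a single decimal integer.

Answer: 6

Derivation:
  byte[0]=0xA0 cont=1 payload=0x20=32: acc |= 32<<0 -> acc=32 shift=7
  byte[1]=0x55 cont=0 payload=0x55=85: acc |= 85<<7 -> acc=10912 shift=14 [end]
Varint 1: bytes[0:2] = A0 55 -> value 10912 (2 byte(s))
  byte[2]=0x85 cont=1 payload=0x05=5: acc |= 5<<0 -> acc=5 shift=7
  byte[3]=0xEE cont=1 payload=0x6E=110: acc |= 110<<7 -> acc=14085 shift=14
  byte[4]=0x43 cont=0 payload=0x43=67: acc |= 67<<14 -> acc=1111813 shift=21 [end]
Varint 2: bytes[2:5] = 85 EE 43 -> value 1111813 (3 byte(s))
  byte[5]=0x19 cont=0 payload=0x19=25: acc |= 25<<0 -> acc=25 shift=7 [end]
Varint 3: bytes[5:6] = 19 -> value 25 (1 byte(s))
  byte[6]=0xFB cont=1 payload=0x7B=123: acc |= 123<<0 -> acc=123 shift=7
  byte[7]=0xDC cont=1 payload=0x5C=92: acc |= 92<<7 -> acc=11899 shift=14
  byte[8]=0xE8 cont=1 payload=0x68=104: acc |= 104<<14 -> acc=1715835 shift=21
  byte[9]=0x11 cont=0 payload=0x11=17: acc |= 17<<21 -> acc=37367419 shift=28 [end]
Varint 4: bytes[6:10] = FB DC E8 11 -> value 37367419 (4 byte(s))
  byte[10]=0x76 cont=0 payload=0x76=118: acc |= 118<<0 -> acc=118 shift=7 [end]
Varint 5: bytes[10:11] = 76 -> value 118 (1 byte(s))
  byte[11]=0x85 cont=1 payload=0x05=5: acc |= 5<<0 -> acc=5 shift=7
  byte[12]=0xA6 cont=1 payload=0x26=38: acc |= 38<<7 -> acc=4869 shift=14
  byte[13]=0x1E cont=0 payload=0x1E=30: acc |= 30<<14 -> acc=496389 shift=21 [end]
Varint 6: bytes[11:14] = 85 A6 1E -> value 496389 (3 byte(s))
  byte[14]=0x80 cont=1 payload=0x00=0: acc |= 0<<0 -> acc=0 shift=7
  byte[15]=0x03 cont=0 payload=0x03=3: acc |= 3<<7 -> acc=384 shift=14 [end]
Varint 7: bytes[14:16] = 80 03 -> value 384 (2 byte(s))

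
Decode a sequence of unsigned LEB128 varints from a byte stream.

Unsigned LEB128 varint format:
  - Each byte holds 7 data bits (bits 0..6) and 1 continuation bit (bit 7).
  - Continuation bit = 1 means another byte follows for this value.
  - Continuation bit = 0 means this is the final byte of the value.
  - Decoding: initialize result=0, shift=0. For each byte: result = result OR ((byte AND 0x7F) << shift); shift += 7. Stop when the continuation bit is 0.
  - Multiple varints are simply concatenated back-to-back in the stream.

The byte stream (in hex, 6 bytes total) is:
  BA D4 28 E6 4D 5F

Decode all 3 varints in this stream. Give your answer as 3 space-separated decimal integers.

Answer: 666170 9958 95

Derivation:
  byte[0]=0xBA cont=1 payload=0x3A=58: acc |= 58<<0 -> acc=58 shift=7
  byte[1]=0xD4 cont=1 payload=0x54=84: acc |= 84<<7 -> acc=10810 shift=14
  byte[2]=0x28 cont=0 payload=0x28=40: acc |= 40<<14 -> acc=666170 shift=21 [end]
Varint 1: bytes[0:3] = BA D4 28 -> value 666170 (3 byte(s))
  byte[3]=0xE6 cont=1 payload=0x66=102: acc |= 102<<0 -> acc=102 shift=7
  byte[4]=0x4D cont=0 payload=0x4D=77: acc |= 77<<7 -> acc=9958 shift=14 [end]
Varint 2: bytes[3:5] = E6 4D -> value 9958 (2 byte(s))
  byte[5]=0x5F cont=0 payload=0x5F=95: acc |= 95<<0 -> acc=95 shift=7 [end]
Varint 3: bytes[5:6] = 5F -> value 95 (1 byte(s))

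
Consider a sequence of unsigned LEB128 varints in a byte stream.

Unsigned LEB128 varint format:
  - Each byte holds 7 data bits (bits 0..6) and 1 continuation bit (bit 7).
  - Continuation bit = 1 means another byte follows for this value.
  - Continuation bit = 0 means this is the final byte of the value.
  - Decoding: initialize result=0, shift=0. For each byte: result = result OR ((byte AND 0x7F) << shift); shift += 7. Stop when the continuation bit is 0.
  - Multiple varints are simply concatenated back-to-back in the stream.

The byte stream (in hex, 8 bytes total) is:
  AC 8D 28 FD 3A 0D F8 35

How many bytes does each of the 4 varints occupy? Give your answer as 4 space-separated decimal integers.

Answer: 3 2 1 2

Derivation:
  byte[0]=0xAC cont=1 payload=0x2C=44: acc |= 44<<0 -> acc=44 shift=7
  byte[1]=0x8D cont=1 payload=0x0D=13: acc |= 13<<7 -> acc=1708 shift=14
  byte[2]=0x28 cont=0 payload=0x28=40: acc |= 40<<14 -> acc=657068 shift=21 [end]
Varint 1: bytes[0:3] = AC 8D 28 -> value 657068 (3 byte(s))
  byte[3]=0xFD cont=1 payload=0x7D=125: acc |= 125<<0 -> acc=125 shift=7
  byte[4]=0x3A cont=0 payload=0x3A=58: acc |= 58<<7 -> acc=7549 shift=14 [end]
Varint 2: bytes[3:5] = FD 3A -> value 7549 (2 byte(s))
  byte[5]=0x0D cont=0 payload=0x0D=13: acc |= 13<<0 -> acc=13 shift=7 [end]
Varint 3: bytes[5:6] = 0D -> value 13 (1 byte(s))
  byte[6]=0xF8 cont=1 payload=0x78=120: acc |= 120<<0 -> acc=120 shift=7
  byte[7]=0x35 cont=0 payload=0x35=53: acc |= 53<<7 -> acc=6904 shift=14 [end]
Varint 4: bytes[6:8] = F8 35 -> value 6904 (2 byte(s))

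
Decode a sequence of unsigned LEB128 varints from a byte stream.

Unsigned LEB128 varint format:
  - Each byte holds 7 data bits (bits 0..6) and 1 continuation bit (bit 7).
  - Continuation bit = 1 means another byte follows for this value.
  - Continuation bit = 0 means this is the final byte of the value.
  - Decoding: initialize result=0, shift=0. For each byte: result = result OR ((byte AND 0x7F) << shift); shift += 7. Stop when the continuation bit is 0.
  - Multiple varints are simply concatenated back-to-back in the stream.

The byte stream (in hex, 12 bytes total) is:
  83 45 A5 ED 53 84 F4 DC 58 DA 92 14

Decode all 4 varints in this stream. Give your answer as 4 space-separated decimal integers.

  byte[0]=0x83 cont=1 payload=0x03=3: acc |= 3<<0 -> acc=3 shift=7
  byte[1]=0x45 cont=0 payload=0x45=69: acc |= 69<<7 -> acc=8835 shift=14 [end]
Varint 1: bytes[0:2] = 83 45 -> value 8835 (2 byte(s))
  byte[2]=0xA5 cont=1 payload=0x25=37: acc |= 37<<0 -> acc=37 shift=7
  byte[3]=0xED cont=1 payload=0x6D=109: acc |= 109<<7 -> acc=13989 shift=14
  byte[4]=0x53 cont=0 payload=0x53=83: acc |= 83<<14 -> acc=1373861 shift=21 [end]
Varint 2: bytes[2:5] = A5 ED 53 -> value 1373861 (3 byte(s))
  byte[5]=0x84 cont=1 payload=0x04=4: acc |= 4<<0 -> acc=4 shift=7
  byte[6]=0xF4 cont=1 payload=0x74=116: acc |= 116<<7 -> acc=14852 shift=14
  byte[7]=0xDC cont=1 payload=0x5C=92: acc |= 92<<14 -> acc=1522180 shift=21
  byte[8]=0x58 cont=0 payload=0x58=88: acc |= 88<<21 -> acc=186071556 shift=28 [end]
Varint 3: bytes[5:9] = 84 F4 DC 58 -> value 186071556 (4 byte(s))
  byte[9]=0xDA cont=1 payload=0x5A=90: acc |= 90<<0 -> acc=90 shift=7
  byte[10]=0x92 cont=1 payload=0x12=18: acc |= 18<<7 -> acc=2394 shift=14
  byte[11]=0x14 cont=0 payload=0x14=20: acc |= 20<<14 -> acc=330074 shift=21 [end]
Varint 4: bytes[9:12] = DA 92 14 -> value 330074 (3 byte(s))

Answer: 8835 1373861 186071556 330074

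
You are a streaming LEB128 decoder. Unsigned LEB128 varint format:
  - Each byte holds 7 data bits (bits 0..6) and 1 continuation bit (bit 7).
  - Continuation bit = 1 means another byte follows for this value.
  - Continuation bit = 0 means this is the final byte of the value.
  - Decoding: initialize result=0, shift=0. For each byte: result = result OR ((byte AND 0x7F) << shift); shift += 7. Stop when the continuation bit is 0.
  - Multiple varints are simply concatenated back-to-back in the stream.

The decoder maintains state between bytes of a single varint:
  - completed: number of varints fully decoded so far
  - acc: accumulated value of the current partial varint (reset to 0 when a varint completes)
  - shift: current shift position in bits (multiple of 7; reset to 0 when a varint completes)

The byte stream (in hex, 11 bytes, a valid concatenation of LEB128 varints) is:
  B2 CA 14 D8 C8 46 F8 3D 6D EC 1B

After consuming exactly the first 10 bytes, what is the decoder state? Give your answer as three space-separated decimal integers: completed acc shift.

byte[0]=0xB2 cont=1 payload=0x32: acc |= 50<<0 -> completed=0 acc=50 shift=7
byte[1]=0xCA cont=1 payload=0x4A: acc |= 74<<7 -> completed=0 acc=9522 shift=14
byte[2]=0x14 cont=0 payload=0x14: varint #1 complete (value=337202); reset -> completed=1 acc=0 shift=0
byte[3]=0xD8 cont=1 payload=0x58: acc |= 88<<0 -> completed=1 acc=88 shift=7
byte[4]=0xC8 cont=1 payload=0x48: acc |= 72<<7 -> completed=1 acc=9304 shift=14
byte[5]=0x46 cont=0 payload=0x46: varint #2 complete (value=1156184); reset -> completed=2 acc=0 shift=0
byte[6]=0xF8 cont=1 payload=0x78: acc |= 120<<0 -> completed=2 acc=120 shift=7
byte[7]=0x3D cont=0 payload=0x3D: varint #3 complete (value=7928); reset -> completed=3 acc=0 shift=0
byte[8]=0x6D cont=0 payload=0x6D: varint #4 complete (value=109); reset -> completed=4 acc=0 shift=0
byte[9]=0xEC cont=1 payload=0x6C: acc |= 108<<0 -> completed=4 acc=108 shift=7

Answer: 4 108 7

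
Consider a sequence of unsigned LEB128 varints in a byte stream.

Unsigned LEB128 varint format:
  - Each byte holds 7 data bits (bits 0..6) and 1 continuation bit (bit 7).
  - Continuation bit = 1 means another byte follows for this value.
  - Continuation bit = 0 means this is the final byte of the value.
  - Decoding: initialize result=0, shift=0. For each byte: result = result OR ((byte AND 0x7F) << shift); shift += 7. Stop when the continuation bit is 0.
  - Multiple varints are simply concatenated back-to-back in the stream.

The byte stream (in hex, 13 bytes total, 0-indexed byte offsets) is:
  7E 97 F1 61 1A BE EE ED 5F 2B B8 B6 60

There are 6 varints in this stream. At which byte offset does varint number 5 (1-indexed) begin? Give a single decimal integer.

Answer: 9

Derivation:
  byte[0]=0x7E cont=0 payload=0x7E=126: acc |= 126<<0 -> acc=126 shift=7 [end]
Varint 1: bytes[0:1] = 7E -> value 126 (1 byte(s))
  byte[1]=0x97 cont=1 payload=0x17=23: acc |= 23<<0 -> acc=23 shift=7
  byte[2]=0xF1 cont=1 payload=0x71=113: acc |= 113<<7 -> acc=14487 shift=14
  byte[3]=0x61 cont=0 payload=0x61=97: acc |= 97<<14 -> acc=1603735 shift=21 [end]
Varint 2: bytes[1:4] = 97 F1 61 -> value 1603735 (3 byte(s))
  byte[4]=0x1A cont=0 payload=0x1A=26: acc |= 26<<0 -> acc=26 shift=7 [end]
Varint 3: bytes[4:5] = 1A -> value 26 (1 byte(s))
  byte[5]=0xBE cont=1 payload=0x3E=62: acc |= 62<<0 -> acc=62 shift=7
  byte[6]=0xEE cont=1 payload=0x6E=110: acc |= 110<<7 -> acc=14142 shift=14
  byte[7]=0xED cont=1 payload=0x6D=109: acc |= 109<<14 -> acc=1799998 shift=21
  byte[8]=0x5F cont=0 payload=0x5F=95: acc |= 95<<21 -> acc=201029438 shift=28 [end]
Varint 4: bytes[5:9] = BE EE ED 5F -> value 201029438 (4 byte(s))
  byte[9]=0x2B cont=0 payload=0x2B=43: acc |= 43<<0 -> acc=43 shift=7 [end]
Varint 5: bytes[9:10] = 2B -> value 43 (1 byte(s))
  byte[10]=0xB8 cont=1 payload=0x38=56: acc |= 56<<0 -> acc=56 shift=7
  byte[11]=0xB6 cont=1 payload=0x36=54: acc |= 54<<7 -> acc=6968 shift=14
  byte[12]=0x60 cont=0 payload=0x60=96: acc |= 96<<14 -> acc=1579832 shift=21 [end]
Varint 6: bytes[10:13] = B8 B6 60 -> value 1579832 (3 byte(s))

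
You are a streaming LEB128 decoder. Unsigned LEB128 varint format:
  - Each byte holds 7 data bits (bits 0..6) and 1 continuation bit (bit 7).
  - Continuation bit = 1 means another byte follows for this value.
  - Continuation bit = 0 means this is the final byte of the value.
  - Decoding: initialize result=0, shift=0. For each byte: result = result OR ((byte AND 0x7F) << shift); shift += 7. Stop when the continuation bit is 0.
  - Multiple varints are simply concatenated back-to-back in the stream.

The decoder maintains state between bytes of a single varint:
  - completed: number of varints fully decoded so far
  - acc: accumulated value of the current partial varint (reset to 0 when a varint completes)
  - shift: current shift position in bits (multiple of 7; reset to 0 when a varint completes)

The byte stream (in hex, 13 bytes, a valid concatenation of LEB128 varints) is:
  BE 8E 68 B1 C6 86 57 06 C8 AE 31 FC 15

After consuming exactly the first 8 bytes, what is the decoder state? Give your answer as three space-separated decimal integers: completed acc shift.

byte[0]=0xBE cont=1 payload=0x3E: acc |= 62<<0 -> completed=0 acc=62 shift=7
byte[1]=0x8E cont=1 payload=0x0E: acc |= 14<<7 -> completed=0 acc=1854 shift=14
byte[2]=0x68 cont=0 payload=0x68: varint #1 complete (value=1705790); reset -> completed=1 acc=0 shift=0
byte[3]=0xB1 cont=1 payload=0x31: acc |= 49<<0 -> completed=1 acc=49 shift=7
byte[4]=0xC6 cont=1 payload=0x46: acc |= 70<<7 -> completed=1 acc=9009 shift=14
byte[5]=0x86 cont=1 payload=0x06: acc |= 6<<14 -> completed=1 acc=107313 shift=21
byte[6]=0x57 cont=0 payload=0x57: varint #2 complete (value=182559537); reset -> completed=2 acc=0 shift=0
byte[7]=0x06 cont=0 payload=0x06: varint #3 complete (value=6); reset -> completed=3 acc=0 shift=0

Answer: 3 0 0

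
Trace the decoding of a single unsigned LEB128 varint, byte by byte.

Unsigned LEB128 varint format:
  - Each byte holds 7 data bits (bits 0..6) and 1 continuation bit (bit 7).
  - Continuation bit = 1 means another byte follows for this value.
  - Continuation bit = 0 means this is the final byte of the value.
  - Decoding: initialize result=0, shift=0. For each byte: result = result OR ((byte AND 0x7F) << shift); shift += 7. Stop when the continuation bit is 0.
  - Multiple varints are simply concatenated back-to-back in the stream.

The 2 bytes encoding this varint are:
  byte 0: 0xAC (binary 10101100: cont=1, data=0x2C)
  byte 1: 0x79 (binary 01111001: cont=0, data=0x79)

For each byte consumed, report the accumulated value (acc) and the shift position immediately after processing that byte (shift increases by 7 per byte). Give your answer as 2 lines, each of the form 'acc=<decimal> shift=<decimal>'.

Answer: acc=44 shift=7
acc=15532 shift=14

Derivation:
byte 0=0xAC: payload=0x2C=44, contrib = 44<<0 = 44; acc -> 44, shift -> 7
byte 1=0x79: payload=0x79=121, contrib = 121<<7 = 15488; acc -> 15532, shift -> 14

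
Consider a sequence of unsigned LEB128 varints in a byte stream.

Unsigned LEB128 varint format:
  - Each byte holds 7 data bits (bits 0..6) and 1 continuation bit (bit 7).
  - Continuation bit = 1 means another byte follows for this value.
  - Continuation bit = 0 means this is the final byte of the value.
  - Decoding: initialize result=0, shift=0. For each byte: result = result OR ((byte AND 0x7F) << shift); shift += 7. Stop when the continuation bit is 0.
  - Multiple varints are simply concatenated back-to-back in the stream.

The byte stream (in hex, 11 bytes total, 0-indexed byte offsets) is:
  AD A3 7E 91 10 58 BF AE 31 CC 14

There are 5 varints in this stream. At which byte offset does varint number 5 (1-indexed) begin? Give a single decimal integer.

Answer: 9

Derivation:
  byte[0]=0xAD cont=1 payload=0x2D=45: acc |= 45<<0 -> acc=45 shift=7
  byte[1]=0xA3 cont=1 payload=0x23=35: acc |= 35<<7 -> acc=4525 shift=14
  byte[2]=0x7E cont=0 payload=0x7E=126: acc |= 126<<14 -> acc=2068909 shift=21 [end]
Varint 1: bytes[0:3] = AD A3 7E -> value 2068909 (3 byte(s))
  byte[3]=0x91 cont=1 payload=0x11=17: acc |= 17<<0 -> acc=17 shift=7
  byte[4]=0x10 cont=0 payload=0x10=16: acc |= 16<<7 -> acc=2065 shift=14 [end]
Varint 2: bytes[3:5] = 91 10 -> value 2065 (2 byte(s))
  byte[5]=0x58 cont=0 payload=0x58=88: acc |= 88<<0 -> acc=88 shift=7 [end]
Varint 3: bytes[5:6] = 58 -> value 88 (1 byte(s))
  byte[6]=0xBF cont=1 payload=0x3F=63: acc |= 63<<0 -> acc=63 shift=7
  byte[7]=0xAE cont=1 payload=0x2E=46: acc |= 46<<7 -> acc=5951 shift=14
  byte[8]=0x31 cont=0 payload=0x31=49: acc |= 49<<14 -> acc=808767 shift=21 [end]
Varint 4: bytes[6:9] = BF AE 31 -> value 808767 (3 byte(s))
  byte[9]=0xCC cont=1 payload=0x4C=76: acc |= 76<<0 -> acc=76 shift=7
  byte[10]=0x14 cont=0 payload=0x14=20: acc |= 20<<7 -> acc=2636 shift=14 [end]
Varint 5: bytes[9:11] = CC 14 -> value 2636 (2 byte(s))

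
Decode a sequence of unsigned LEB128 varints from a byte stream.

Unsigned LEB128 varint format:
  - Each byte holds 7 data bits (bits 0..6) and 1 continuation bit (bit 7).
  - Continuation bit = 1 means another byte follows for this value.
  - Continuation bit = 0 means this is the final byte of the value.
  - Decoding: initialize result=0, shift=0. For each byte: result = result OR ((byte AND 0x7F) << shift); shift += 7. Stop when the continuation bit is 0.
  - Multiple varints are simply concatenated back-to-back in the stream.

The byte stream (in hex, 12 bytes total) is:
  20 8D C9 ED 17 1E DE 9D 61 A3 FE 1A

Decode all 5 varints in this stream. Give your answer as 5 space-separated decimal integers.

  byte[0]=0x20 cont=0 payload=0x20=32: acc |= 32<<0 -> acc=32 shift=7 [end]
Varint 1: bytes[0:1] = 20 -> value 32 (1 byte(s))
  byte[1]=0x8D cont=1 payload=0x0D=13: acc |= 13<<0 -> acc=13 shift=7
  byte[2]=0xC9 cont=1 payload=0x49=73: acc |= 73<<7 -> acc=9357 shift=14
  byte[3]=0xED cont=1 payload=0x6D=109: acc |= 109<<14 -> acc=1795213 shift=21
  byte[4]=0x17 cont=0 payload=0x17=23: acc |= 23<<21 -> acc=50029709 shift=28 [end]
Varint 2: bytes[1:5] = 8D C9 ED 17 -> value 50029709 (4 byte(s))
  byte[5]=0x1E cont=0 payload=0x1E=30: acc |= 30<<0 -> acc=30 shift=7 [end]
Varint 3: bytes[5:6] = 1E -> value 30 (1 byte(s))
  byte[6]=0xDE cont=1 payload=0x5E=94: acc |= 94<<0 -> acc=94 shift=7
  byte[7]=0x9D cont=1 payload=0x1D=29: acc |= 29<<7 -> acc=3806 shift=14
  byte[8]=0x61 cont=0 payload=0x61=97: acc |= 97<<14 -> acc=1593054 shift=21 [end]
Varint 4: bytes[6:9] = DE 9D 61 -> value 1593054 (3 byte(s))
  byte[9]=0xA3 cont=1 payload=0x23=35: acc |= 35<<0 -> acc=35 shift=7
  byte[10]=0xFE cont=1 payload=0x7E=126: acc |= 126<<7 -> acc=16163 shift=14
  byte[11]=0x1A cont=0 payload=0x1A=26: acc |= 26<<14 -> acc=442147 shift=21 [end]
Varint 5: bytes[9:12] = A3 FE 1A -> value 442147 (3 byte(s))

Answer: 32 50029709 30 1593054 442147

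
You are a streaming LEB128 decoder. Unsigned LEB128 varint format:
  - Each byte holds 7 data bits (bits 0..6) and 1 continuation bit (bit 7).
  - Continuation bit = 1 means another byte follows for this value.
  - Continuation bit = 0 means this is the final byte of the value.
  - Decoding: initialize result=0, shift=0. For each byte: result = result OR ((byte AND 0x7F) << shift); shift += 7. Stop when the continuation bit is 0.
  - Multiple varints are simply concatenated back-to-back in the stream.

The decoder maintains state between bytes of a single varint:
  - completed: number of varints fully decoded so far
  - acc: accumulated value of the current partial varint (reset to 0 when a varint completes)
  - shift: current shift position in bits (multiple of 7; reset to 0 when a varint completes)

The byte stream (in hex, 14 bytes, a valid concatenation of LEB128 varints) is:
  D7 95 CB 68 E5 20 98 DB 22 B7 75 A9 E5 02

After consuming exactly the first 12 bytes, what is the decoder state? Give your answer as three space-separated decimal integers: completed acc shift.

Answer: 4 41 7

Derivation:
byte[0]=0xD7 cont=1 payload=0x57: acc |= 87<<0 -> completed=0 acc=87 shift=7
byte[1]=0x95 cont=1 payload=0x15: acc |= 21<<7 -> completed=0 acc=2775 shift=14
byte[2]=0xCB cont=1 payload=0x4B: acc |= 75<<14 -> completed=0 acc=1231575 shift=21
byte[3]=0x68 cont=0 payload=0x68: varint #1 complete (value=219335383); reset -> completed=1 acc=0 shift=0
byte[4]=0xE5 cont=1 payload=0x65: acc |= 101<<0 -> completed=1 acc=101 shift=7
byte[5]=0x20 cont=0 payload=0x20: varint #2 complete (value=4197); reset -> completed=2 acc=0 shift=0
byte[6]=0x98 cont=1 payload=0x18: acc |= 24<<0 -> completed=2 acc=24 shift=7
byte[7]=0xDB cont=1 payload=0x5B: acc |= 91<<7 -> completed=2 acc=11672 shift=14
byte[8]=0x22 cont=0 payload=0x22: varint #3 complete (value=568728); reset -> completed=3 acc=0 shift=0
byte[9]=0xB7 cont=1 payload=0x37: acc |= 55<<0 -> completed=3 acc=55 shift=7
byte[10]=0x75 cont=0 payload=0x75: varint #4 complete (value=15031); reset -> completed=4 acc=0 shift=0
byte[11]=0xA9 cont=1 payload=0x29: acc |= 41<<0 -> completed=4 acc=41 shift=7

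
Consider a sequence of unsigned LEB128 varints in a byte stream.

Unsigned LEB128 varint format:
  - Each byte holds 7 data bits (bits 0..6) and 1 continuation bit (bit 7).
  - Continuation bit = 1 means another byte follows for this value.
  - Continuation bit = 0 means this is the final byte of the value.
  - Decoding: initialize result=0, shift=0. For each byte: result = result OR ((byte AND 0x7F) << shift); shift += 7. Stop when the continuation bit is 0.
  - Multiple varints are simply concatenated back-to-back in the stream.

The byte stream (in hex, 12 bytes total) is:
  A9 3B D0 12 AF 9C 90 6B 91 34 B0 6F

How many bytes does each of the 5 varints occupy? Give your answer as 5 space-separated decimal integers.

  byte[0]=0xA9 cont=1 payload=0x29=41: acc |= 41<<0 -> acc=41 shift=7
  byte[1]=0x3B cont=0 payload=0x3B=59: acc |= 59<<7 -> acc=7593 shift=14 [end]
Varint 1: bytes[0:2] = A9 3B -> value 7593 (2 byte(s))
  byte[2]=0xD0 cont=1 payload=0x50=80: acc |= 80<<0 -> acc=80 shift=7
  byte[3]=0x12 cont=0 payload=0x12=18: acc |= 18<<7 -> acc=2384 shift=14 [end]
Varint 2: bytes[2:4] = D0 12 -> value 2384 (2 byte(s))
  byte[4]=0xAF cont=1 payload=0x2F=47: acc |= 47<<0 -> acc=47 shift=7
  byte[5]=0x9C cont=1 payload=0x1C=28: acc |= 28<<7 -> acc=3631 shift=14
  byte[6]=0x90 cont=1 payload=0x10=16: acc |= 16<<14 -> acc=265775 shift=21
  byte[7]=0x6B cont=0 payload=0x6B=107: acc |= 107<<21 -> acc=224661039 shift=28 [end]
Varint 3: bytes[4:8] = AF 9C 90 6B -> value 224661039 (4 byte(s))
  byte[8]=0x91 cont=1 payload=0x11=17: acc |= 17<<0 -> acc=17 shift=7
  byte[9]=0x34 cont=0 payload=0x34=52: acc |= 52<<7 -> acc=6673 shift=14 [end]
Varint 4: bytes[8:10] = 91 34 -> value 6673 (2 byte(s))
  byte[10]=0xB0 cont=1 payload=0x30=48: acc |= 48<<0 -> acc=48 shift=7
  byte[11]=0x6F cont=0 payload=0x6F=111: acc |= 111<<7 -> acc=14256 shift=14 [end]
Varint 5: bytes[10:12] = B0 6F -> value 14256 (2 byte(s))

Answer: 2 2 4 2 2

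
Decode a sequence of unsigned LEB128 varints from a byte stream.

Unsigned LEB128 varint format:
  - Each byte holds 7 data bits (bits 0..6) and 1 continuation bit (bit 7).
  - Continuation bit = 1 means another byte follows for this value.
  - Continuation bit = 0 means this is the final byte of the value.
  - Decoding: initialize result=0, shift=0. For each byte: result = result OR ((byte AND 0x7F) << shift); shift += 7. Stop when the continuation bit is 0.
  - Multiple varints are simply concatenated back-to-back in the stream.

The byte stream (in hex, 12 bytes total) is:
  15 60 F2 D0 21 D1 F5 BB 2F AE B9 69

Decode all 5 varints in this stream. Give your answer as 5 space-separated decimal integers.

Answer: 21 96 551026 99547857 1727662

Derivation:
  byte[0]=0x15 cont=0 payload=0x15=21: acc |= 21<<0 -> acc=21 shift=7 [end]
Varint 1: bytes[0:1] = 15 -> value 21 (1 byte(s))
  byte[1]=0x60 cont=0 payload=0x60=96: acc |= 96<<0 -> acc=96 shift=7 [end]
Varint 2: bytes[1:2] = 60 -> value 96 (1 byte(s))
  byte[2]=0xF2 cont=1 payload=0x72=114: acc |= 114<<0 -> acc=114 shift=7
  byte[3]=0xD0 cont=1 payload=0x50=80: acc |= 80<<7 -> acc=10354 shift=14
  byte[4]=0x21 cont=0 payload=0x21=33: acc |= 33<<14 -> acc=551026 shift=21 [end]
Varint 3: bytes[2:5] = F2 D0 21 -> value 551026 (3 byte(s))
  byte[5]=0xD1 cont=1 payload=0x51=81: acc |= 81<<0 -> acc=81 shift=7
  byte[6]=0xF5 cont=1 payload=0x75=117: acc |= 117<<7 -> acc=15057 shift=14
  byte[7]=0xBB cont=1 payload=0x3B=59: acc |= 59<<14 -> acc=981713 shift=21
  byte[8]=0x2F cont=0 payload=0x2F=47: acc |= 47<<21 -> acc=99547857 shift=28 [end]
Varint 4: bytes[5:9] = D1 F5 BB 2F -> value 99547857 (4 byte(s))
  byte[9]=0xAE cont=1 payload=0x2E=46: acc |= 46<<0 -> acc=46 shift=7
  byte[10]=0xB9 cont=1 payload=0x39=57: acc |= 57<<7 -> acc=7342 shift=14
  byte[11]=0x69 cont=0 payload=0x69=105: acc |= 105<<14 -> acc=1727662 shift=21 [end]
Varint 5: bytes[9:12] = AE B9 69 -> value 1727662 (3 byte(s))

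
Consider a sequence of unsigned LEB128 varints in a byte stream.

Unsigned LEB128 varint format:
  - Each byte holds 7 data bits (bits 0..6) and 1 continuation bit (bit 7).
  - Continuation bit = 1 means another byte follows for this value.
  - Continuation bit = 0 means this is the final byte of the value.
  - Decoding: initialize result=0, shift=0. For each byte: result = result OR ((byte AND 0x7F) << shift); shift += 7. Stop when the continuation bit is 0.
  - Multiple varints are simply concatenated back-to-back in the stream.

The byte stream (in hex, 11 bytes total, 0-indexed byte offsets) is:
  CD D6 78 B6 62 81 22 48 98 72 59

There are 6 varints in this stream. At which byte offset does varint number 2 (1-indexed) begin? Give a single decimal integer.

Answer: 3

Derivation:
  byte[0]=0xCD cont=1 payload=0x4D=77: acc |= 77<<0 -> acc=77 shift=7
  byte[1]=0xD6 cont=1 payload=0x56=86: acc |= 86<<7 -> acc=11085 shift=14
  byte[2]=0x78 cont=0 payload=0x78=120: acc |= 120<<14 -> acc=1977165 shift=21 [end]
Varint 1: bytes[0:3] = CD D6 78 -> value 1977165 (3 byte(s))
  byte[3]=0xB6 cont=1 payload=0x36=54: acc |= 54<<0 -> acc=54 shift=7
  byte[4]=0x62 cont=0 payload=0x62=98: acc |= 98<<7 -> acc=12598 shift=14 [end]
Varint 2: bytes[3:5] = B6 62 -> value 12598 (2 byte(s))
  byte[5]=0x81 cont=1 payload=0x01=1: acc |= 1<<0 -> acc=1 shift=7
  byte[6]=0x22 cont=0 payload=0x22=34: acc |= 34<<7 -> acc=4353 shift=14 [end]
Varint 3: bytes[5:7] = 81 22 -> value 4353 (2 byte(s))
  byte[7]=0x48 cont=0 payload=0x48=72: acc |= 72<<0 -> acc=72 shift=7 [end]
Varint 4: bytes[7:8] = 48 -> value 72 (1 byte(s))
  byte[8]=0x98 cont=1 payload=0x18=24: acc |= 24<<0 -> acc=24 shift=7
  byte[9]=0x72 cont=0 payload=0x72=114: acc |= 114<<7 -> acc=14616 shift=14 [end]
Varint 5: bytes[8:10] = 98 72 -> value 14616 (2 byte(s))
  byte[10]=0x59 cont=0 payload=0x59=89: acc |= 89<<0 -> acc=89 shift=7 [end]
Varint 6: bytes[10:11] = 59 -> value 89 (1 byte(s))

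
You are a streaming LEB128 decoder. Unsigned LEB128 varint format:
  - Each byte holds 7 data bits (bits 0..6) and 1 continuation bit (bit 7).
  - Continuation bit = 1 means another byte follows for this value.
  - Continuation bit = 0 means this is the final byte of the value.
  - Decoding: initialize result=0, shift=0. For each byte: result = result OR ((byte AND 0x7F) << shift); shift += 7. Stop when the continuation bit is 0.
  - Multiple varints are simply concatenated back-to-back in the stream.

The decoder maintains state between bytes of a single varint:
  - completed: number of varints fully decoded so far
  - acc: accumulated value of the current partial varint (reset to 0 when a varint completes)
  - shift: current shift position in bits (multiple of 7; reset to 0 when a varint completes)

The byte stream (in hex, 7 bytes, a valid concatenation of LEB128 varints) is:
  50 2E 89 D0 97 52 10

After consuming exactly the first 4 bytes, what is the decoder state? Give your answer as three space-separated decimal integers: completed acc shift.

byte[0]=0x50 cont=0 payload=0x50: varint #1 complete (value=80); reset -> completed=1 acc=0 shift=0
byte[1]=0x2E cont=0 payload=0x2E: varint #2 complete (value=46); reset -> completed=2 acc=0 shift=0
byte[2]=0x89 cont=1 payload=0x09: acc |= 9<<0 -> completed=2 acc=9 shift=7
byte[3]=0xD0 cont=1 payload=0x50: acc |= 80<<7 -> completed=2 acc=10249 shift=14

Answer: 2 10249 14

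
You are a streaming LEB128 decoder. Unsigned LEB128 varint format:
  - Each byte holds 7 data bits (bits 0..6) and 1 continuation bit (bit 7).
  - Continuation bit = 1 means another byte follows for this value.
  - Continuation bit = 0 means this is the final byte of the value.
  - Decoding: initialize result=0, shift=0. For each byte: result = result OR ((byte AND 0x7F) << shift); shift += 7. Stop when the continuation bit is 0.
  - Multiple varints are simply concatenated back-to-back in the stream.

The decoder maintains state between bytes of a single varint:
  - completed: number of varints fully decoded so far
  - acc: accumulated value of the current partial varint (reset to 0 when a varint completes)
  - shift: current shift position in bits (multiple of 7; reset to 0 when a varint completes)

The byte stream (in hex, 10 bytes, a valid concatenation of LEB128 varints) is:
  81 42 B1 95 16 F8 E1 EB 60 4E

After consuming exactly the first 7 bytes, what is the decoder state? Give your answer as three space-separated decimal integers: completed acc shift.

byte[0]=0x81 cont=1 payload=0x01: acc |= 1<<0 -> completed=0 acc=1 shift=7
byte[1]=0x42 cont=0 payload=0x42: varint #1 complete (value=8449); reset -> completed=1 acc=0 shift=0
byte[2]=0xB1 cont=1 payload=0x31: acc |= 49<<0 -> completed=1 acc=49 shift=7
byte[3]=0x95 cont=1 payload=0x15: acc |= 21<<7 -> completed=1 acc=2737 shift=14
byte[4]=0x16 cont=0 payload=0x16: varint #2 complete (value=363185); reset -> completed=2 acc=0 shift=0
byte[5]=0xF8 cont=1 payload=0x78: acc |= 120<<0 -> completed=2 acc=120 shift=7
byte[6]=0xE1 cont=1 payload=0x61: acc |= 97<<7 -> completed=2 acc=12536 shift=14

Answer: 2 12536 14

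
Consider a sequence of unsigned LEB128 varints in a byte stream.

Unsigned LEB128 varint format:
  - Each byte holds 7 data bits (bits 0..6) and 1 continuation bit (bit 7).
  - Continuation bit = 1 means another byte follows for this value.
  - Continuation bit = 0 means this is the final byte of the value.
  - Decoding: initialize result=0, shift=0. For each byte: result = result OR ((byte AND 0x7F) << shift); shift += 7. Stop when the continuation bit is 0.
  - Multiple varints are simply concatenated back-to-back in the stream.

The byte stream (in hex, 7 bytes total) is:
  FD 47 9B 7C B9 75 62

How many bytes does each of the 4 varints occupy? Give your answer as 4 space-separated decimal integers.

  byte[0]=0xFD cont=1 payload=0x7D=125: acc |= 125<<0 -> acc=125 shift=7
  byte[1]=0x47 cont=0 payload=0x47=71: acc |= 71<<7 -> acc=9213 shift=14 [end]
Varint 1: bytes[0:2] = FD 47 -> value 9213 (2 byte(s))
  byte[2]=0x9B cont=1 payload=0x1B=27: acc |= 27<<0 -> acc=27 shift=7
  byte[3]=0x7C cont=0 payload=0x7C=124: acc |= 124<<7 -> acc=15899 shift=14 [end]
Varint 2: bytes[2:4] = 9B 7C -> value 15899 (2 byte(s))
  byte[4]=0xB9 cont=1 payload=0x39=57: acc |= 57<<0 -> acc=57 shift=7
  byte[5]=0x75 cont=0 payload=0x75=117: acc |= 117<<7 -> acc=15033 shift=14 [end]
Varint 3: bytes[4:6] = B9 75 -> value 15033 (2 byte(s))
  byte[6]=0x62 cont=0 payload=0x62=98: acc |= 98<<0 -> acc=98 shift=7 [end]
Varint 4: bytes[6:7] = 62 -> value 98 (1 byte(s))

Answer: 2 2 2 1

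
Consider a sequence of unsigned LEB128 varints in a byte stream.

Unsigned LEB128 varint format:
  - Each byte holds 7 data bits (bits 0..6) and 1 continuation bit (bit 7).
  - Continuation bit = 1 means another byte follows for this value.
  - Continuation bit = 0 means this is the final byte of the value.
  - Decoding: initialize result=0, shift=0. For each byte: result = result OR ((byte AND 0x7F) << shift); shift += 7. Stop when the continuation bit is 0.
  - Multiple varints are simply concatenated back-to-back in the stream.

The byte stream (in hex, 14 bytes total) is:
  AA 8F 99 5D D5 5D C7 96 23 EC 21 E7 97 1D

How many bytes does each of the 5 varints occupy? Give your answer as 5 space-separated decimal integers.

Answer: 4 2 3 2 3

Derivation:
  byte[0]=0xAA cont=1 payload=0x2A=42: acc |= 42<<0 -> acc=42 shift=7
  byte[1]=0x8F cont=1 payload=0x0F=15: acc |= 15<<7 -> acc=1962 shift=14
  byte[2]=0x99 cont=1 payload=0x19=25: acc |= 25<<14 -> acc=411562 shift=21
  byte[3]=0x5D cont=0 payload=0x5D=93: acc |= 93<<21 -> acc=195446698 shift=28 [end]
Varint 1: bytes[0:4] = AA 8F 99 5D -> value 195446698 (4 byte(s))
  byte[4]=0xD5 cont=1 payload=0x55=85: acc |= 85<<0 -> acc=85 shift=7
  byte[5]=0x5D cont=0 payload=0x5D=93: acc |= 93<<7 -> acc=11989 shift=14 [end]
Varint 2: bytes[4:6] = D5 5D -> value 11989 (2 byte(s))
  byte[6]=0xC7 cont=1 payload=0x47=71: acc |= 71<<0 -> acc=71 shift=7
  byte[7]=0x96 cont=1 payload=0x16=22: acc |= 22<<7 -> acc=2887 shift=14
  byte[8]=0x23 cont=0 payload=0x23=35: acc |= 35<<14 -> acc=576327 shift=21 [end]
Varint 3: bytes[6:9] = C7 96 23 -> value 576327 (3 byte(s))
  byte[9]=0xEC cont=1 payload=0x6C=108: acc |= 108<<0 -> acc=108 shift=7
  byte[10]=0x21 cont=0 payload=0x21=33: acc |= 33<<7 -> acc=4332 shift=14 [end]
Varint 4: bytes[9:11] = EC 21 -> value 4332 (2 byte(s))
  byte[11]=0xE7 cont=1 payload=0x67=103: acc |= 103<<0 -> acc=103 shift=7
  byte[12]=0x97 cont=1 payload=0x17=23: acc |= 23<<7 -> acc=3047 shift=14
  byte[13]=0x1D cont=0 payload=0x1D=29: acc |= 29<<14 -> acc=478183 shift=21 [end]
Varint 5: bytes[11:14] = E7 97 1D -> value 478183 (3 byte(s))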